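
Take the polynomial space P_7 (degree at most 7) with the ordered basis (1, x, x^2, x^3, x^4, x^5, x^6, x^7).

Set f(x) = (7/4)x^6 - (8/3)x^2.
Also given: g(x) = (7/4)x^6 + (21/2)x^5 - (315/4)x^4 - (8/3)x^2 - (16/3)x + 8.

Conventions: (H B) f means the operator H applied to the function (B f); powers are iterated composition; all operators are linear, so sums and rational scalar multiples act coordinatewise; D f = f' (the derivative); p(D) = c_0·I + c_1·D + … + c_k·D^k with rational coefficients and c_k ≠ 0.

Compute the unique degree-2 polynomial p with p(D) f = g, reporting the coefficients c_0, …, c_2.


p(D) = I + D − (3/2)·D^2, i.e. c_0 = 1, c_1 = 1, c_2 = -3/2

D^0 f = (7/4)x^6 - (8/3)x^2
D^1 f = (21/2)x^5 - (16/3)x
D^2 f = (105/2)x^4 - 16/3
matching coefficients of g against c_0 f + c_1 Df + … from the top degree down determines the c_i
solution: c_0 = 1, c_1 = 1, c_2 = -3/2


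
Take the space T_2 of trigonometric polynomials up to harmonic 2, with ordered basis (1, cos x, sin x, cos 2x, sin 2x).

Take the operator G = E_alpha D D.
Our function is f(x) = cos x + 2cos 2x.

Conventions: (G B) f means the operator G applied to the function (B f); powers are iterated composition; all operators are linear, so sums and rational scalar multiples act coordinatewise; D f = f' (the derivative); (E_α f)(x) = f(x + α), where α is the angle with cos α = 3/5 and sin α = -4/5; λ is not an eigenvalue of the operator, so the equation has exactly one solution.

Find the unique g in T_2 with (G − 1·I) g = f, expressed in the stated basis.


the result is g(x) = -(1/2)cos x + (1/4)sin x + (2/123)cos 2x + (64/123)sin 2x

write g with unknown coordinates in the stated basis and equate coefficients in (G − 1·I) g = f
solving from the highest basis element down gives g = -(1/2)cos x + (1/4)sin x + (2/123)cos 2x + (64/123)sin 2x
check: G g = (1/2)cos x + (1/4)sin x + (248/123)cos 2x + (64/123)sin 2x
so G g − 1·g = cos x + 2cos 2x = f ✓


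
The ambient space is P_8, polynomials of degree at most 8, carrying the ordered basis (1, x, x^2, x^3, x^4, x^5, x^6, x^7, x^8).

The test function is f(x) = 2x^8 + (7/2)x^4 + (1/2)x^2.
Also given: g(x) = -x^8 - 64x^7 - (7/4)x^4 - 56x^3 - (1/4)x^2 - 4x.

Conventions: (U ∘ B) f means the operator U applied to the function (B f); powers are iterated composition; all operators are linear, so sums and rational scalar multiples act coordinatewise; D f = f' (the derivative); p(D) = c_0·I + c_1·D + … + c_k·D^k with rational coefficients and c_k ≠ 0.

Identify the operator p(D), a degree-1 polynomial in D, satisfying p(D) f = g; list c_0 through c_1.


c_0 = -1/2, c_1 = -4

D^0 f = 2x^8 + (7/2)x^4 + (1/2)x^2
D^1 f = 16x^7 + 14x^3 + x
matching coefficients of g against c_0 f + c_1 Df + … from the top degree down determines the c_i
solution: c_0 = -1/2, c_1 = -4


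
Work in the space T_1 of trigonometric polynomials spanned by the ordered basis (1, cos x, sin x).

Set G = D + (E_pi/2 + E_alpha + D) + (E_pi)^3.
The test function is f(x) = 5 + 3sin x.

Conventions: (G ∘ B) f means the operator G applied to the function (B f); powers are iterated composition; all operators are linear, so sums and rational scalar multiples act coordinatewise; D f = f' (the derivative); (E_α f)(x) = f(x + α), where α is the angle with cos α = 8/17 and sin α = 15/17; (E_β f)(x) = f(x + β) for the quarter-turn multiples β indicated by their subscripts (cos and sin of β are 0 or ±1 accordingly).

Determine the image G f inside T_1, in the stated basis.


the image equals g(x) = 15 + (198/17)cos x - (27/17)sin x

D f = 3cos x
E_pi/2 f = 5 + 3cos x
E_alpha f = 5 + (45/17)cos x + (24/17)sin x
D f = 3cos x
(E_pi/2 + E_alpha + D) f = 10 + (147/17)cos x + (24/17)sin x
E_pi f = 5 - 3sin x
E_pi E_pi f = 5 + 3sin x
E_pi E_pi E_pi f = 5 - 3sin x
(D + (E_pi/2 + E_alpha + D) + (E_pi)^3) f = 15 + (198/17)cos x - (27/17)sin x


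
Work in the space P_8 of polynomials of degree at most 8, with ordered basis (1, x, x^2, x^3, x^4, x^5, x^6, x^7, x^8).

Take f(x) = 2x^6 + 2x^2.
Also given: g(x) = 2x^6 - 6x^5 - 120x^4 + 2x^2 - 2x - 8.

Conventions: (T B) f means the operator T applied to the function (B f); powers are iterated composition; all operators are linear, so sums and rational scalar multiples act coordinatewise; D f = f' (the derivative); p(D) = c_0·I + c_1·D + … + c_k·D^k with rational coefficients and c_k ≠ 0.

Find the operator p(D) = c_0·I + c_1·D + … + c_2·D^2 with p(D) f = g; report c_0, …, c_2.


D^0 f = 2x^6 + 2x^2
D^1 f = 12x^5 + 4x
D^2 f = 60x^4 + 4
matching coefficients of g against c_0 f + c_1 Df + … from the top degree down determines the c_i
solution: c_0 = 1, c_1 = -1/2, c_2 = -2

c_0 = 1, c_1 = -1/2, c_2 = -2


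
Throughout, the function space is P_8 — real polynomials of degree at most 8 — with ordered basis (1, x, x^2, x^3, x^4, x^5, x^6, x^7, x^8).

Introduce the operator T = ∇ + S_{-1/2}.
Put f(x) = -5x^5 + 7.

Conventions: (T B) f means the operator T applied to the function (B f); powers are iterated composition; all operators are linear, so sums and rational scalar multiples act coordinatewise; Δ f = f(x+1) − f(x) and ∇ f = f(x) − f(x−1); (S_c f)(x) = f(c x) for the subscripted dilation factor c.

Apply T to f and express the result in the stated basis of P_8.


∇ f = -25x^4 + 50x^3 - 50x^2 + 25x - 5
S_{-1/2} f = (5/32)x^5 + 7
(∇ + S_{-1/2}) f = (5/32)x^5 - 25x^4 + 50x^3 - 50x^2 + 25x + 2

the result is g(x) = (5/32)x^5 - 25x^4 + 50x^3 - 50x^2 + 25x + 2


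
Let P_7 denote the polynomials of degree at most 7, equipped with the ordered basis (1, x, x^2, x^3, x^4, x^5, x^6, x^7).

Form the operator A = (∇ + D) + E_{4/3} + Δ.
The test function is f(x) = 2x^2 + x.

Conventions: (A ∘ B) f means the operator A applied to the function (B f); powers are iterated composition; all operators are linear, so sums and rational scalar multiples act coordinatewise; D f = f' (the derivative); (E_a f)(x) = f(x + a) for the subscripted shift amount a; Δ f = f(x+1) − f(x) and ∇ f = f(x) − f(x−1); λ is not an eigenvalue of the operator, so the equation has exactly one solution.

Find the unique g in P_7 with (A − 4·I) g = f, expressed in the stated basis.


the image equals g(x) = -(2/3)x^2 - (61/27)x - 889/243

write g with unknown coordinates in the stated basis and equate coefficients in (A − 4·I) g = f
solving from the highest basis element down gives g = -(2/3)x^2 - (61/27)x - 889/243
check: A g = -(2/3)x^2 - (217/27)x - 3556/243
so A g − 4·g = 2x^2 + x = f ✓


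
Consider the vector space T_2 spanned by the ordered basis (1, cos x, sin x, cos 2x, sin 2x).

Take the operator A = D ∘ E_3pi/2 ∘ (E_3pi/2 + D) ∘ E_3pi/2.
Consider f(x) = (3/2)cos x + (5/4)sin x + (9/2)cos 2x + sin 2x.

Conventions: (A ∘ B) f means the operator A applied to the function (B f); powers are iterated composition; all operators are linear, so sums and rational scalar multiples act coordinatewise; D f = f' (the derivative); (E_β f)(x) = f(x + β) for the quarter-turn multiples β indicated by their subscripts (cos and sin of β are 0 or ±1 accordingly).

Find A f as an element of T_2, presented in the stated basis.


the result is g(x) = -20cos 2x + 5sin 2x

E_3pi/2 f = -(5/4)cos x + (3/2)sin x - (9/2)cos 2x - sin 2x
E_3pi/2 E_3pi/2 f = -(3/2)cos x - (5/4)sin x + (9/2)cos 2x + sin 2x
D E_3pi/2 f = (3/2)cos x + (5/4)sin x - 2cos 2x + 9sin 2x
(E_3pi/2 + D) E_3pi/2 f = (5/2)cos 2x + 10sin 2x
E_3pi/2 (E_3pi/2 + D) E_3pi/2 f = -(5/2)cos 2x - 10sin 2x
D E_3pi/2 (E_3pi/2 + D) E_3pi/2 f = -20cos 2x + 5sin 2x


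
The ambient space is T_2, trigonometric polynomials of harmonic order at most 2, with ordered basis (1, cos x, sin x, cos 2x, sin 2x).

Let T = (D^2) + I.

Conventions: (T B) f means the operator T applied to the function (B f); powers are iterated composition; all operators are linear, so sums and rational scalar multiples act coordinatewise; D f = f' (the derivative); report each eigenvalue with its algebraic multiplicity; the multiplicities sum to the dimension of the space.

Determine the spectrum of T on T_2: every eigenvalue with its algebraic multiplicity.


image of 1: 1
image of cos x: 0
image of sin x: 0
image of cos 2x: -3cos 2x
image of sin 2x: -3sin 2x
the matrix is diagonal; its diagonal is (1, 0, 0, -3, -3)
for a triangular matrix the eigenvalues are the diagonal entries, with algebraic multiplicity their repetition count

λ = -3 (multiplicity 2), λ = 0 (multiplicity 2), λ = 1 (multiplicity 1)


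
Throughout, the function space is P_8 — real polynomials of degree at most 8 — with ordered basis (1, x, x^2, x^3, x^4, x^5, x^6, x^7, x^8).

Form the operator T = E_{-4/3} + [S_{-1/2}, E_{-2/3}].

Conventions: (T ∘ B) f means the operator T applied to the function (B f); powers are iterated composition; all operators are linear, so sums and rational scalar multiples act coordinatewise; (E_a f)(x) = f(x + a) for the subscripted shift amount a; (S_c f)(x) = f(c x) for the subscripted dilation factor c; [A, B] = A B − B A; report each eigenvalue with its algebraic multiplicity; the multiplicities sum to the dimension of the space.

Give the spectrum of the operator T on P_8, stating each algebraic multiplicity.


image of 1: 1
image of x: x - 7/3
image of x^2: x^2 - (5/3)x + 19/9
image of x^3: x^3 - (19/4)x^2 + (29/6)x - 73/27
image of x^4: x^4 - (29/6)x^3 + (67/6)x^2 - (238/27)x + 271/81
image of x^5: x^5 - (335/48)x^4 + (625/36)x^3 - (1325/54)x^2 + (2485/162)x - 1057/243
image of x^6: x^6 - (125/16)x^5 + (1295/48)x^4 - (2515/54)x^3 + (5195/108)x^2 - (2015/81)x + 4159/729
image of x^7: x^7 - (1813/192)x^6 + (3563/96)x^5 - (36155/432)x^4 + (71155/648)x^3 - (28903/324)x^2 + (56903/1458)x - 16513/2187
image of x^8: x^8 - (509/48)x^7 + (7189/144)x^6 - (14273/108)x^5 + (143885/648)x^4 - (57113/243)x^3 + (115129/729)x^2 - (130556/2187)x + 65791/6561
the matrix is upper triangular; its diagonal is (1, 1, 1, 1, 1, 1, 1, 1, 1)
for a triangular matrix the eigenvalues are the diagonal entries, with algebraic multiplicity their repetition count

λ = 1 (multiplicity 9)


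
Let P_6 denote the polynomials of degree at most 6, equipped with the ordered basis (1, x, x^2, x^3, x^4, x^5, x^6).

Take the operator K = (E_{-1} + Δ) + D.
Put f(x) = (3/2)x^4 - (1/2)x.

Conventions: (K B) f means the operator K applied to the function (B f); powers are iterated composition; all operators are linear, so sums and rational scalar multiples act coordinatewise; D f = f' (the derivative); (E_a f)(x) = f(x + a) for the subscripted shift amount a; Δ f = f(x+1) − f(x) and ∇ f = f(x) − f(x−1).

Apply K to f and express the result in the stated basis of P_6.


E_{-1} f = (3/2)x^4 - 6x^3 + 9x^2 - (13/2)x + 2
Δ f = 6x^3 + 9x^2 + 6x + 1
(E_{-1} + Δ) f = (3/2)x^4 + 18x^2 - (1/2)x + 3
D f = 6x^3 - 1/2
((E_{-1} + Δ) + D) f = (3/2)x^4 + 6x^3 + 18x^2 - (1/2)x + 5/2

the image equals g(x) = (3/2)x^4 + 6x^3 + 18x^2 - (1/2)x + 5/2


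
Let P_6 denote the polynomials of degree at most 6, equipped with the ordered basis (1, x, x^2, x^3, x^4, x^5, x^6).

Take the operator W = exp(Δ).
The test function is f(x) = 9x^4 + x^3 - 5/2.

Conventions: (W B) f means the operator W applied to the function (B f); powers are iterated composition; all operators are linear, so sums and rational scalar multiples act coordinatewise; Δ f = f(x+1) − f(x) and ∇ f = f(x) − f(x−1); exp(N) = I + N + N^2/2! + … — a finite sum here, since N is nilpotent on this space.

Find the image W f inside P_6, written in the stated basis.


the result is g(x) = 9x^4 + 37x^3 + 111x^2 + 186x + 275/2

order-1 term: 36x^3 + 57x^2 + 39x + 10
order-2 term: 54x^2 + 111x + 66
order-3 term: 36x + 55
order-4 term: 9
the series for exp(Δ) f terminates at order 4
exp(Δ) f = 9x^4 + 37x^3 + 111x^2 + 186x + 275/2


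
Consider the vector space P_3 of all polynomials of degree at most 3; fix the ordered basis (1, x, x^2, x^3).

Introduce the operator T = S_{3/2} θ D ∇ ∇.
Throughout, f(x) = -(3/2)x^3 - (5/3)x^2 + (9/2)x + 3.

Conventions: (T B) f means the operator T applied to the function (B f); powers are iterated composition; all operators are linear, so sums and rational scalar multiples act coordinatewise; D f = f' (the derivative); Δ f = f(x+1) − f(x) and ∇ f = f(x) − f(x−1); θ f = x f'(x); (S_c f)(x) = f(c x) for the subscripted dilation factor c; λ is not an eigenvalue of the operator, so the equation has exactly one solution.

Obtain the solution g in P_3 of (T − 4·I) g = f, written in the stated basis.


write g with unknown coordinates in the stated basis and equate coefficients in (T − 4·I) g = f
solving from the highest basis element down gives g = (3/8)x^3 + (5/12)x^2 - (9/8)x - 3/4
check: T g = 0
so T g − 4·g = -(3/2)x^3 - (5/3)x^2 + (9/2)x + 3 = f ✓

g(x) = (3/8)x^3 + (5/12)x^2 - (9/8)x - 3/4


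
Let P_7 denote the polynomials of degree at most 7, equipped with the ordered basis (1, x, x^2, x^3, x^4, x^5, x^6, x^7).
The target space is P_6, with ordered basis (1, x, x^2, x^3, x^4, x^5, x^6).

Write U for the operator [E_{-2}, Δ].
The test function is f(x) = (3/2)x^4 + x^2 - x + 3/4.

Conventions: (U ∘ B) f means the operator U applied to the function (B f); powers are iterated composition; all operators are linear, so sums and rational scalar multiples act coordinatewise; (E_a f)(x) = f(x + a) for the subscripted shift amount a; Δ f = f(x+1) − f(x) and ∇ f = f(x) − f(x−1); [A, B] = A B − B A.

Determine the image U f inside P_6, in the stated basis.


the result is g(x) = 0

Δ f = 6x^3 + 9x^2 + 8x + 3/2
E_{-2} Δ f = 6x^3 - 27x^2 + 44x - 53/2
E_{-2} f = (3/2)x^4 - 12x^3 + 37x^2 - 53x + 123/4
Δ E_{-2} f = 6x^3 - 27x^2 + 44x - 53/2
[E_{-2}, Δ] f = 0


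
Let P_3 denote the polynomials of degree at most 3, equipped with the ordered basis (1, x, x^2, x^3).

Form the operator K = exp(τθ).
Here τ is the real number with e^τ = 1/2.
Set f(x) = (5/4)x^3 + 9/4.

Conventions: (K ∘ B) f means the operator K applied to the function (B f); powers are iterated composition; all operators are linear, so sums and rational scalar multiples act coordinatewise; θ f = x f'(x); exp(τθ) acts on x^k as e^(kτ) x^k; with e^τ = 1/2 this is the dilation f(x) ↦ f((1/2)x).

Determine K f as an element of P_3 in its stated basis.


exp(τθ) x^k = e^(kτ) x^k; with e^τ = 1/2 this sends x^k to (1/2)^k x^k
x^3 ↦ 1/8 x^3
applying this coordinatewise to f: exp(τθ) f = (5/32)x^3 + 9/4

the image equals g(x) = (5/32)x^3 + 9/4


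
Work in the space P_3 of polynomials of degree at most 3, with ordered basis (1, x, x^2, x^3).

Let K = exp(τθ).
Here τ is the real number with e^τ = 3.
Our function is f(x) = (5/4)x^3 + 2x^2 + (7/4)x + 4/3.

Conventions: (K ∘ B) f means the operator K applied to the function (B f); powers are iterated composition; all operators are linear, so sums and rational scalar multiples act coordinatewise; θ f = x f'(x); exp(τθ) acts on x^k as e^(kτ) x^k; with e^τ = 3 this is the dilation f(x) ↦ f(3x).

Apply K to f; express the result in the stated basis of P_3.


the result is g(x) = (135/4)x^3 + 18x^2 + (21/4)x + 4/3

exp(τθ) x^k = e^(kτ) x^k; with e^τ = 3 this sends x^k to 3^k x^k
x ↦ 3 x
x^2 ↦ 9 x^2
x^3 ↦ 27 x^3
applying this coordinatewise to f: exp(τθ) f = (135/4)x^3 + 18x^2 + (21/4)x + 4/3


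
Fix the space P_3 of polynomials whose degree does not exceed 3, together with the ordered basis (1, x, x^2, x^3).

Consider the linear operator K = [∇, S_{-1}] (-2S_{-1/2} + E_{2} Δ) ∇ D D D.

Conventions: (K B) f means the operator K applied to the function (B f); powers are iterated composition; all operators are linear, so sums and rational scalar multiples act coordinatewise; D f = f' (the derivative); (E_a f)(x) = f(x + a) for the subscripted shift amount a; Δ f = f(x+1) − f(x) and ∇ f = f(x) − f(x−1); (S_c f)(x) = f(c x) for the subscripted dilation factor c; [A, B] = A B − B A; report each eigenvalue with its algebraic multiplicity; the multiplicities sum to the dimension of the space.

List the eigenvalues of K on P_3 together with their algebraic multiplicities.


image of 1: 0
image of x: 0
image of x^2: 0
image of x^3: 0
the matrix is upper triangular; its diagonal is (0, 0, 0, 0)
for a triangular matrix the eigenvalues are the diagonal entries, with algebraic multiplicity their repetition count

λ = 0 (multiplicity 4)


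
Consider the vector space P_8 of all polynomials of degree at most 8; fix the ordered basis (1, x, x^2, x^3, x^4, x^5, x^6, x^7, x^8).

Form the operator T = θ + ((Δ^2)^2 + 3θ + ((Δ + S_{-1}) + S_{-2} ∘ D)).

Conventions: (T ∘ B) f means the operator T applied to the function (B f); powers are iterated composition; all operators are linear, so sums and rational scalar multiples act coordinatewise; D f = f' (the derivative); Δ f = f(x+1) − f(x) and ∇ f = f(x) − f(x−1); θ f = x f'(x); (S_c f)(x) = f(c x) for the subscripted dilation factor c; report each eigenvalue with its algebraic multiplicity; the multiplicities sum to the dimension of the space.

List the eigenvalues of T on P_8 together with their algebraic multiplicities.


image of 1: 1
image of x: 3x + 2
image of x^2: 9x^2 - 2x + 1
image of x^3: 11x^3 + 15x^2 + 3x + 1
image of x^4: 17x^4 - 28x^3 + 6x^2 + 4x + 25
image of x^5: 19x^5 + 85x^4 + 10x^3 + 10x^2 + 125x + 241
image of x^6: 25x^6 - 186x^5 + 15x^4 + 20x^3 + 375x^2 + 1446x + 1561
image of x^7: 27x^7 + 455x^6 + 21x^5 + 35x^4 + 875x^3 + 5061x^2 + 10927x + 8401
image of x^8: 33x^8 - 1016x^7 + 28x^6 + 56x^5 + 1750x^4 + 13496x^3 + 43708x^2 + 67208x + 40825
the matrix is upper triangular; its diagonal is (1, 3, 9, 11, 17, 19, 25, 27, 33)
for a triangular matrix the eigenvalues are the diagonal entries, with algebraic multiplicity their repetition count

λ = 1 (multiplicity 1), λ = 3 (multiplicity 1), λ = 9 (multiplicity 1), λ = 11 (multiplicity 1), λ = 17 (multiplicity 1), λ = 19 (multiplicity 1), λ = 25 (multiplicity 1), λ = 27 (multiplicity 1), λ = 33 (multiplicity 1)


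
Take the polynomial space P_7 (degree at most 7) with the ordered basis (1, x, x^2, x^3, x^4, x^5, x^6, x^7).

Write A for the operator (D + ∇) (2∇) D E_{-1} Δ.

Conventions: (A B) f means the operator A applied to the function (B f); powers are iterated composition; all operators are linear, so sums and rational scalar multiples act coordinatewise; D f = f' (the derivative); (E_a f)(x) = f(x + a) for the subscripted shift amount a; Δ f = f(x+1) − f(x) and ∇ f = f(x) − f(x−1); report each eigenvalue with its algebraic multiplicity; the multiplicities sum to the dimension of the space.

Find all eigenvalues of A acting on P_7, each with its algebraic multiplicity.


image of 1: 0
image of x: 0
image of x^2: 0
image of x^3: 0
image of x^4: 96
image of x^5: 480x - 600
image of x^6: 1440x^2 - 3600x + 2640
image of x^7: 3360x^3 - 12600x^2 + 18480x - 10080
the matrix is upper triangular; its diagonal is (0, 0, 0, 0, 0, 0, 0, 0)
for a triangular matrix the eigenvalues are the diagonal entries, with algebraic multiplicity their repetition count

λ = 0 (multiplicity 8)


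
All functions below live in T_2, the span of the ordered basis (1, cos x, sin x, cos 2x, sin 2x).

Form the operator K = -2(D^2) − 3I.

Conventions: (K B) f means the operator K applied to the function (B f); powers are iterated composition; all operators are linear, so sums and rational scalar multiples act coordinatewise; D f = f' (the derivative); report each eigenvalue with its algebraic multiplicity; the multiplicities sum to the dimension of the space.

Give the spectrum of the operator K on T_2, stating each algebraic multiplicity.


λ = -3 (multiplicity 1), λ = -1 (multiplicity 2), λ = 5 (multiplicity 2)

image of 1: -3
image of cos x: -cos x
image of sin x: -sin x
image of cos 2x: 5cos 2x
image of sin 2x: 5sin 2x
the matrix is diagonal; its diagonal is (-3, -1, -1, 5, 5)
for a triangular matrix the eigenvalues are the diagonal entries, with algebraic multiplicity their repetition count


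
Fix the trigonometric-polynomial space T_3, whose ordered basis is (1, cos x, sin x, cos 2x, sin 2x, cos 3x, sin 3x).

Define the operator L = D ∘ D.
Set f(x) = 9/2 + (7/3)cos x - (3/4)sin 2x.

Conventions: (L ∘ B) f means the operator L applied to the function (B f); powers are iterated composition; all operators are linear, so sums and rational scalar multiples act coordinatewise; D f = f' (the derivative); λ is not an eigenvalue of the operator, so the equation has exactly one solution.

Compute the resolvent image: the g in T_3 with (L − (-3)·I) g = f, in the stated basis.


write g with unknown coordinates in the stated basis and equate coefficients in (L − (-3)·I) g = f
solving from the highest basis element down gives g = 3/2 + (7/6)cos x + (3/4)sin 2x
check: L g = -(7/6)cos x - 3sin 2x
so L g − (-3)·g = 9/2 + (7/3)cos x - (3/4)sin 2x = f ✓

the image equals g(x) = 3/2 + (7/6)cos x + (3/4)sin 2x


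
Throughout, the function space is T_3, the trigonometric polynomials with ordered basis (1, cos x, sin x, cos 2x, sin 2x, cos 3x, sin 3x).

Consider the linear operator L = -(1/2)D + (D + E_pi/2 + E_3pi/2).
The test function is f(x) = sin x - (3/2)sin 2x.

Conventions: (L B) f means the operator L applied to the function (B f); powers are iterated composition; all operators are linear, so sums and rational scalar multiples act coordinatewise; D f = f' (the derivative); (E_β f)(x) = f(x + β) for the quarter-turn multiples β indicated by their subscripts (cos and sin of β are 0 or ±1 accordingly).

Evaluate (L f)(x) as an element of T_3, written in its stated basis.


D f = cos x - 3cos 2x
(-(1/2)D) f = -(1/2)cos x + (3/2)cos 2x
D f = cos x - 3cos 2x
E_pi/2 f = cos x + (3/2)sin 2x
E_3pi/2 f = -cos x + (3/2)sin 2x
(D + E_pi/2 + E_3pi/2) f = cos x - 3cos 2x + 3sin 2x
(-(1/2)D + (D + E_pi/2 + E_3pi/2)) f = (1/2)cos x - (3/2)cos 2x + 3sin 2x

the result is g(x) = (1/2)cos x - (3/2)cos 2x + 3sin 2x


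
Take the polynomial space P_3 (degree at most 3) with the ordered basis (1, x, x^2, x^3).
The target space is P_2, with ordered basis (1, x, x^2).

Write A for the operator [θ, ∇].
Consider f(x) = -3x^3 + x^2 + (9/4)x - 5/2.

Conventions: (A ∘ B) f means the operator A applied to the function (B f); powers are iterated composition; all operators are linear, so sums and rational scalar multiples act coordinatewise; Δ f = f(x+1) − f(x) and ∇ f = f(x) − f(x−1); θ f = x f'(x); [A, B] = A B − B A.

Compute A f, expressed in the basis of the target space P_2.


∇ f = -9x^2 + 11x - 7/4
θ ∇ f = -18x^2 + 11x
θ f = -9x^3 + 2x^2 + (9/4)x
∇ θ f = -27x^2 + 31x - 35/4
[θ, ∇] f = 9x^2 - 20x + 35/4

the image equals g(x) = 9x^2 - 20x + 35/4


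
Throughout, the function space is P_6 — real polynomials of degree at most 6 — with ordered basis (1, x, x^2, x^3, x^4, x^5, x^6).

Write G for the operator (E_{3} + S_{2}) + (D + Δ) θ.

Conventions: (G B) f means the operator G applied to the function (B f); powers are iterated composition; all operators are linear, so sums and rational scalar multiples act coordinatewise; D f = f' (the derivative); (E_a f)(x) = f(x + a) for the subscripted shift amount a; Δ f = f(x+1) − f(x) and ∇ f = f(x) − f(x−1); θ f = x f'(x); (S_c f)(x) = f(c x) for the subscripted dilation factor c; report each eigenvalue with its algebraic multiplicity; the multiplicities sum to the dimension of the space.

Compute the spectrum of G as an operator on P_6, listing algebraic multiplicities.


image of 1: 2
image of x: 3x + 5
image of x^2: 5x^2 + 14x + 11
image of x^3: 9x^3 + 27x^2 + 36x + 30
image of x^4: 17x^4 + 44x^3 + 78x^2 + 124x + 85
image of x^5: 33x^5 + 65x^4 + 140x^3 + 320x^2 + 430x + 248
image of x^6: 65x^6 + 90x^5 + 225x^4 + 660x^3 + 1305x^2 + 1494x + 735
the matrix is upper triangular; its diagonal is (2, 3, 5, 9, 17, 33, 65)
for a triangular matrix the eigenvalues are the diagonal entries, with algebraic multiplicity their repetition count

λ = 2 (multiplicity 1), λ = 3 (multiplicity 1), λ = 5 (multiplicity 1), λ = 9 (multiplicity 1), λ = 17 (multiplicity 1), λ = 33 (multiplicity 1), λ = 65 (multiplicity 1)


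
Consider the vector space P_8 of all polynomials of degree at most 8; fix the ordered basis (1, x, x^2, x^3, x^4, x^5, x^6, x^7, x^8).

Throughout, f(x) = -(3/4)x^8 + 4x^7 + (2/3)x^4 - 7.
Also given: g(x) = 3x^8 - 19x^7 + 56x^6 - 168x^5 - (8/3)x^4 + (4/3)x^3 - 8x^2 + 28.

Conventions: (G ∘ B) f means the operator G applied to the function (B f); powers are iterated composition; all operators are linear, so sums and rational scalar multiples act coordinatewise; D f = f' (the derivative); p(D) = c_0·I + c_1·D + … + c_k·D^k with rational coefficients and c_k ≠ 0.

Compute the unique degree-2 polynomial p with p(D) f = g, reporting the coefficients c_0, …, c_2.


p(D) = -4·I + (1/2)·D − D^2, i.e. c_0 = -4, c_1 = 1/2, c_2 = -1

D^0 f = -(3/4)x^8 + 4x^7 + (2/3)x^4 - 7
D^1 f = -6x^7 + 28x^6 + (8/3)x^3
D^2 f = -42x^6 + 168x^5 + 8x^2
matching coefficients of g against c_0 f + c_1 Df + … from the top degree down determines the c_i
solution: c_0 = -4, c_1 = 1/2, c_2 = -1


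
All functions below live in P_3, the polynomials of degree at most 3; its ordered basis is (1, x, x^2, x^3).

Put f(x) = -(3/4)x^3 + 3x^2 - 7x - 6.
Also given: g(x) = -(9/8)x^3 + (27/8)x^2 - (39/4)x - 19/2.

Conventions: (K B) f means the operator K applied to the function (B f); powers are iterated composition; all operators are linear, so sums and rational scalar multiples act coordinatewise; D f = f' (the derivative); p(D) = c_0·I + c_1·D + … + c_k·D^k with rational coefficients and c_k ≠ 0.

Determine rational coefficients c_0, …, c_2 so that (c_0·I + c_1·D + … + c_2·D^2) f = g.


p(D) = (3/2)·I + (1/2)·D + (1/2)·D^2, i.e. c_0 = 3/2, c_1 = 1/2, c_2 = 1/2

D^0 f = -(3/4)x^3 + 3x^2 - 7x - 6
D^1 f = -(9/4)x^2 + 6x - 7
D^2 f = -(9/2)x + 6
matching coefficients of g against c_0 f + c_1 Df + … from the top degree down determines the c_i
solution: c_0 = 3/2, c_1 = 1/2, c_2 = 1/2


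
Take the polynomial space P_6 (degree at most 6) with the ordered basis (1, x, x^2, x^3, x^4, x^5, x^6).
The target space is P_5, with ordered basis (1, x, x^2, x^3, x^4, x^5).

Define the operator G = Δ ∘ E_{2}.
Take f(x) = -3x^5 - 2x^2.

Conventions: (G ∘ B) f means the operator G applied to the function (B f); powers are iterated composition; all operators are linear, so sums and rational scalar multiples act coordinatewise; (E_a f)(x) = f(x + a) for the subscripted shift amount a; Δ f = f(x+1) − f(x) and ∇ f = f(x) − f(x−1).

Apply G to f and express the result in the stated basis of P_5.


the result is g(x) = -15x^4 - 150x^3 - 570x^2 - 979x - 643

E_{2} f = -3x^5 - 30x^4 - 120x^3 - 242x^2 - 248x - 104
Δ E_{2} f = -15x^4 - 150x^3 - 570x^2 - 979x - 643


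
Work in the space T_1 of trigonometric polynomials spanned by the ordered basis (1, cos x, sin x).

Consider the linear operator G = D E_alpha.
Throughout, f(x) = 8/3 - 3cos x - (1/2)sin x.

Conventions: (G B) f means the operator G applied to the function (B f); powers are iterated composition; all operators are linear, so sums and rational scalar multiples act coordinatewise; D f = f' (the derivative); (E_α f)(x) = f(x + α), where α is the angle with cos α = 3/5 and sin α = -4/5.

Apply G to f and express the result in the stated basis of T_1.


the result is g(x) = -(27/10)cos x + (7/5)sin x

E_alpha f = 8/3 - (7/5)cos x - (27/10)sin x
D E_alpha f = -(27/10)cos x + (7/5)sin x


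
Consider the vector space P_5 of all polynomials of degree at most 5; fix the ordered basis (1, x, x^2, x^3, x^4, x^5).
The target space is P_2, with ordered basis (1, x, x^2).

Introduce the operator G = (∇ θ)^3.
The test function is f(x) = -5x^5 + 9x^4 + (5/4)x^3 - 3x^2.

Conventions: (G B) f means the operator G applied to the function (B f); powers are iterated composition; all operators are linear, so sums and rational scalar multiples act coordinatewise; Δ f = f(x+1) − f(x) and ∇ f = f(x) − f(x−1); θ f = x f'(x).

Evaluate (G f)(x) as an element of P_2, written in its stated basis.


θ f = -25x^5 + 36x^4 + (15/4)x^3 - 6x^2
∇ θ f = -125x^4 + 394x^3 - (1819/4)x^2 + (983/4)x - 205/4
θ (∇ θ) f = -500x^4 + 1182x^3 - (1819/2)x^2 + (983/4)x
∇ θ (∇ θ) f = -2000x^3 + 6546x^2 - 7365x + 11349/4
θ (∇ θ) (∇ θ) f = -6000x^3 + 13092x^2 - 7365x
∇ θ (∇ θ) (∇ θ) f = -18000x^2 + 44184x - 26457

g(x) = -18000x^2 + 44184x - 26457


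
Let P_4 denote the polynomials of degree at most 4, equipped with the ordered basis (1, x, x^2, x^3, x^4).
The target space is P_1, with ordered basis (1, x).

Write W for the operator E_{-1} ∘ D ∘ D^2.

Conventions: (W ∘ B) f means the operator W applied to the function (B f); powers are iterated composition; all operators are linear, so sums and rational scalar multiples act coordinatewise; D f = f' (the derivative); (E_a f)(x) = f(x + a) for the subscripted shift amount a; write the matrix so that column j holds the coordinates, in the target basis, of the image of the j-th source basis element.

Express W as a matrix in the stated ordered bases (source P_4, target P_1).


the matrix is [[0, 0, 0, 6, -24]; [0, 0, 0, 0, 24]] (rows listed top to bottom)

image of 1: 0
image of x: 0
image of x^2: 0
image of x^3: 6
image of x^4: 24x - 24
each image's coordinates form column j of the matrix


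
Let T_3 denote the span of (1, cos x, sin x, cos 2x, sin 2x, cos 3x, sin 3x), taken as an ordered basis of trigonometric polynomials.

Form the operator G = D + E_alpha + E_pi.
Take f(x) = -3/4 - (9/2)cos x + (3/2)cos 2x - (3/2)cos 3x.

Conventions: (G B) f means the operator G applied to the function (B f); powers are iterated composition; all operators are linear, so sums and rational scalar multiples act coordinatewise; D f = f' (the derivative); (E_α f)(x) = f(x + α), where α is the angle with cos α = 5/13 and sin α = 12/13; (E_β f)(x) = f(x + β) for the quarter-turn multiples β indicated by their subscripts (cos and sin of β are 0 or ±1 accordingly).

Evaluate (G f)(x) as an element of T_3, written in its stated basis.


the image equals g(x) = -3/2 + (36/13)cos x + (225/26)sin x + (75/169)cos 2x - (687/169)sin 2x + (6348/2197)cos 3x + (17289/4394)sin 3x

D f = (9/2)sin x - 3sin 2x + (9/2)sin 3x
E_alpha f = -3/4 - (45/26)cos x + (54/13)sin x - (357/338)cos 2x - (180/169)sin 2x + (6105/4394)cos 3x - (1242/2197)sin 3x
E_pi f = -3/4 + (9/2)cos x + (3/2)cos 2x + (3/2)cos 3x
(D + E_alpha + E_pi) f = -3/2 + (36/13)cos x + (225/26)sin x + (75/169)cos 2x - (687/169)sin 2x + (6348/2197)cos 3x + (17289/4394)sin 3x


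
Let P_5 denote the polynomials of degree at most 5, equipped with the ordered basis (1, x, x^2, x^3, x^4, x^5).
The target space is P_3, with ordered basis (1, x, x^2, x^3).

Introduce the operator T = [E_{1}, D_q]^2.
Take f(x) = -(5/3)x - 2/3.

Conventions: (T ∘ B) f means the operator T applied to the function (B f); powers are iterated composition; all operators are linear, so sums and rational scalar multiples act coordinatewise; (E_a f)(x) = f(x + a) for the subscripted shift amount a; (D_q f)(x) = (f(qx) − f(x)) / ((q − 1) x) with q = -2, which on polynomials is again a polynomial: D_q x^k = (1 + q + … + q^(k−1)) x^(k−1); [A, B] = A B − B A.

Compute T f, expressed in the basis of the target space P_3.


the image equals g(x) = 0

D_q f = -5/3
E_{1} D_q f = -5/3
E_{1} f = -(5/3)x - 7/3
D_q E_{1} f = -5/3
[E_{1}, D_q] f = 0
D_q [E_{1}, D_q] f = 0
E_{1} D_q [E_{1}, D_q] f = 0
E_{1} [E_{1}, D_q] f = 0
D_q E_{1} [E_{1}, D_q] f = 0
[E_{1}, D_q] [E_{1}, D_q] f = 0


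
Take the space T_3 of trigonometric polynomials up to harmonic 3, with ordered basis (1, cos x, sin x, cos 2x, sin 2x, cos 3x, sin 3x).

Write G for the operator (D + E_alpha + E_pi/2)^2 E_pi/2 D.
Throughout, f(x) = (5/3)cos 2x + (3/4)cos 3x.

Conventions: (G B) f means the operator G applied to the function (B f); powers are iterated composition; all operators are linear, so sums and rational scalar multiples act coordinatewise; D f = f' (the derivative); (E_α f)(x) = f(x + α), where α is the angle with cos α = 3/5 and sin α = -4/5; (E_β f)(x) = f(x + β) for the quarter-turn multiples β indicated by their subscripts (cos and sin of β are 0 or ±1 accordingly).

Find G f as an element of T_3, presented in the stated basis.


the result is g(x) = -(3328/375)cos 2x + (232/125)sin 2x - (258723/62500)cos 3x + (108459/15625)sin 3x

D f = -(10/3)sin 2x - (9/4)sin 3x
E_pi/2 D f = (10/3)sin 2x + (9/4)cos 3x
D (E_pi/2 D) f = (20/3)cos 2x - (27/4)sin 3x
E_alpha (E_pi/2 D) f = -(16/5)cos 2x - (14/15)sin 2x - (1053/500)cos 3x + (99/125)sin 3x
E_pi/2 (E_pi/2 D) f = -(10/3)sin 2x + (9/4)sin 3x
(D + E_alpha + E_pi/2) (E_pi/2 D) f = (52/15)cos 2x - (64/15)sin 2x - (1053/500)cos 3x - (927/250)sin 3x
D (D + E_alpha + E_pi/2) (E_pi/2 D) f = -(128/15)cos 2x - (104/15)sin 2x - (2781/250)cos 3x + (3159/500)sin 3x
E_alpha (D + E_alpha + E_pi/2) (E_pi/2 D) f = (1172/375)cos 2x + (1696/375)sin 2x + (204777/62500)cos 3x + (85293/31250)sin 3x
E_pi/2 (D + E_alpha + E_pi/2) (E_pi/2 D) f = -(52/15)cos 2x + (64/15)sin 2x + (927/250)cos 3x - (1053/500)sin 3x
(D + E_alpha + E_pi/2) (D + E_alpha + E_pi/2) (E_pi/2 D) f = -(3328/375)cos 2x + (232/125)sin 2x - (258723/62500)cos 3x + (108459/15625)sin 3x


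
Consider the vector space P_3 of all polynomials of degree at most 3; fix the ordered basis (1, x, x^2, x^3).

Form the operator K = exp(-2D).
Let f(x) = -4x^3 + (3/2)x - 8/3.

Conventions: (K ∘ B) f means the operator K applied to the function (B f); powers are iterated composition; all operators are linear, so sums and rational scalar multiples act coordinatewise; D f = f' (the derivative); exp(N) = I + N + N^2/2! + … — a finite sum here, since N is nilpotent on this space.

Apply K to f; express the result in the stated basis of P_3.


the image equals g(x) = -4x^3 + 24x^2 - (93/2)x + 79/3

order-1 term: 24x^2 - 3
order-2 term: -48x
order-3 term: 32
the series for exp(-2D) f terminates at order 3
exp(-2D) f = -4x^3 + 24x^2 - (93/2)x + 79/3


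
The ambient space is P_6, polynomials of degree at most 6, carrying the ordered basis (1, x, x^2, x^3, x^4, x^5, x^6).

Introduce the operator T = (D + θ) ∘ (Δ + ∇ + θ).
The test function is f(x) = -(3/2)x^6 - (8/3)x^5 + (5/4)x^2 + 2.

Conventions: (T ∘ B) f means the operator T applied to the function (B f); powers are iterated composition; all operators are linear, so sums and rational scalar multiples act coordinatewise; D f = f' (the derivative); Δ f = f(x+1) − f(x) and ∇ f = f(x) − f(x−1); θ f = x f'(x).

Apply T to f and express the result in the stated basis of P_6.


Δ f = -9x^5 - (215/6)x^4 - (170/3)x^3 - (295/6)x^2 - (119/6)x - 35/12
∇ f = -9x^5 + (55/6)x^4 - (10/3)x^3 - (25/6)x^2 + (41/6)x - 29/12
θ f = -9x^6 - (40/3)x^5 + (5/2)x^2
(Δ + ∇ + θ) f = -9x^6 - (94/3)x^5 - (80/3)x^4 - 60x^3 - (305/6)x^2 - 13x - 16/3
D (Δ + ∇ + θ) f = -54x^5 - (470/3)x^4 - (320/3)x^3 - 180x^2 - (305/3)x - 13
θ (Δ + ∇ + θ) f = -54x^6 - (470/3)x^5 - (320/3)x^4 - 180x^3 - (305/3)x^2 - 13x
(D + θ) (Δ + ∇ + θ) f = -54x^6 - (632/3)x^5 - (790/3)x^4 - (860/3)x^3 - (845/3)x^2 - (344/3)x - 13

the image equals g(x) = -54x^6 - (632/3)x^5 - (790/3)x^4 - (860/3)x^3 - (845/3)x^2 - (344/3)x - 13


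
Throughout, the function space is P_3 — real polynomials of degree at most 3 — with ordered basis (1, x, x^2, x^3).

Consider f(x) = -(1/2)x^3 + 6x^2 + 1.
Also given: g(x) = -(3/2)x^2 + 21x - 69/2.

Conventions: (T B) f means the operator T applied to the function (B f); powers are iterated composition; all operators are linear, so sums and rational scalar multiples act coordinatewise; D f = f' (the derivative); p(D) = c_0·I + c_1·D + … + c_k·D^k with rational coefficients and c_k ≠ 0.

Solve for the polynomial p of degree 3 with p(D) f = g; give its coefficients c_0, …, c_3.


p(D) = D − 3·D^2 − (1/2)·D^3, i.e. c_0 = 0, c_1 = 1, c_2 = -3, c_3 = -1/2

D^0 f = -(1/2)x^3 + 6x^2 + 1
D^1 f = -(3/2)x^2 + 12x
D^2 f = -3x + 12
D^3 f = -3
matching coefficients of g against c_0 f + c_1 Df + … from the top degree down determines the c_i
solution: c_0 = 0, c_1 = 1, c_2 = -3, c_3 = -1/2


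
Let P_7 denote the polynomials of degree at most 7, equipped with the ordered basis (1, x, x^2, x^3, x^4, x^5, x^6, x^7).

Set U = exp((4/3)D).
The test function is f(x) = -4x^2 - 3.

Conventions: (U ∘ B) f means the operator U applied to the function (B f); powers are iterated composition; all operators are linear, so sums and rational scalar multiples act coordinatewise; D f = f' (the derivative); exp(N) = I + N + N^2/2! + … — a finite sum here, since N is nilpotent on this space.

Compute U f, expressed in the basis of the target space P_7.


order-1 term: -(32/3)x
order-2 term: -64/9
the series for exp((4/3)D) f terminates at order 2
exp((4/3)D) f = -4x^2 - (32/3)x - 91/9

the result is g(x) = -4x^2 - (32/3)x - 91/9


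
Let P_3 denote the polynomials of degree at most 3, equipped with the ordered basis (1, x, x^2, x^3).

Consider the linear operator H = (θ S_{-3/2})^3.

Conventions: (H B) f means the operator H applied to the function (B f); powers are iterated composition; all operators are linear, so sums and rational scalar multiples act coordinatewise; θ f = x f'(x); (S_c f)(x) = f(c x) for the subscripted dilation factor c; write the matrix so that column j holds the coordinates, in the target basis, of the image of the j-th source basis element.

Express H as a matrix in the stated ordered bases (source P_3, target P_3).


the matrix is [[0, 0, 0, 0]; [0, -27/8, 0, 0]; [0, 0, 729/8, 0]; [0, 0, 0, -531441/512]] (rows listed top to bottom)

image of 1: 0
image of x: -(27/8)x
image of x^2: (729/8)x^2
image of x^3: -(531441/512)x^3
each image's coordinates form column j of the matrix


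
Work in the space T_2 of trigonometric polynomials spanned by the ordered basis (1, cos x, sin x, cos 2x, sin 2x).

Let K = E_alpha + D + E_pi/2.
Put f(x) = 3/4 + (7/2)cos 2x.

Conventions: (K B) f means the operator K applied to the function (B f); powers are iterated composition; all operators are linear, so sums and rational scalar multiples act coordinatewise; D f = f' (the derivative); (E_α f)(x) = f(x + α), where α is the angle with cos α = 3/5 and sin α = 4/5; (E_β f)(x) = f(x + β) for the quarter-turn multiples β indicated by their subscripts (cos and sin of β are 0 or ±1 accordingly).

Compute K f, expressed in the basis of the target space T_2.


the result is g(x) = 3/2 - (112/25)cos 2x - (259/25)sin 2x

E_alpha f = 3/4 - (49/50)cos 2x - (84/25)sin 2x
D f = -7sin 2x
E_pi/2 f = 3/4 - (7/2)cos 2x
(E_alpha + D + E_pi/2) f = 3/2 - (112/25)cos 2x - (259/25)sin 2x


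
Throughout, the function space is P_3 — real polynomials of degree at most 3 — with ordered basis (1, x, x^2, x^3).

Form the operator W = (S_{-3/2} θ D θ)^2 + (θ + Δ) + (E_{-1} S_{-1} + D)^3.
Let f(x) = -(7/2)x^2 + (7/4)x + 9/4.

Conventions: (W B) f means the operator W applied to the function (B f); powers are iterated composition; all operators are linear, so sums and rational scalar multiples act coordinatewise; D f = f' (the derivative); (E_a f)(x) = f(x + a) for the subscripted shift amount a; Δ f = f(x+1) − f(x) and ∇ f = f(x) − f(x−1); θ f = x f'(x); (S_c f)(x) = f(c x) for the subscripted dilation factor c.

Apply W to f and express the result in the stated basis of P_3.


θ f = -7x^2 + (7/4)x
D θ f = -14x + 7/4
θ (D θ) f = -14x
S_{-3/2} θ (D θ) f = 21x
θ (S_{-3/2} θ D θ) f = 21x
D θ (S_{-3/2} θ D θ) f = 21
θ (D θ) (S_{-3/2} θ D θ) f = 0
S_{-3/2} θ (D θ) (S_{-3/2} θ D θ) f = 0
θ f = -7x^2 + (7/4)x
Δ f = -7x - 7/4
(θ + Δ) f = -7x^2 - (21/4)x - 7/4
S_{-1} f = -(7/2)x^2 - (7/4)x + 9/4
E_{-1} S_{-1} f = -(7/2)x^2 + (21/4)x + 1/2
D f = -7x + 7/4
(E_{-1} S_{-1} + D) f = -(7/2)x^2 - (7/4)x + 9/4
S_{-1} (E_{-1} S_{-1} + D) f = -(7/2)x^2 + (7/4)x + 9/4
E_{-1} S_{-1} (E_{-1} S_{-1} + D) f = -(7/2)x^2 + (35/4)x - 3
D (E_{-1} S_{-1} + D) f = -7x - 7/4
(E_{-1} S_{-1} + D) (E_{-1} S_{-1} + D) f = -(7/2)x^2 + (7/4)x - 19/4
S_{-1} (E_{-1} S_{-1} + D) (E_{-1} S_{-1} + D) f = -(7/2)x^2 - (7/4)x - 19/4
E_{-1} S_{-1} (E_{-1} S_{-1} + D) (E_{-1} S_{-1} + D) f = -(7/2)x^2 + (21/4)x - 13/2
D (E_{-1} S_{-1} + D) (E_{-1} S_{-1} + D) f = -7x + 7/4
(E_{-1} S_{-1} + D) (E_{-1} S_{-1} + D) (E_{-1} S_{-1} + D) f = -(7/2)x^2 - (7/4)x - 19/4
((S_{-3/2} θ D θ)^2 + (θ + Δ) + (E_{-1} S_{-1} + D)^3) f = -(21/2)x^2 - 7x - 13/2

the result is g(x) = -(21/2)x^2 - 7x - 13/2
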